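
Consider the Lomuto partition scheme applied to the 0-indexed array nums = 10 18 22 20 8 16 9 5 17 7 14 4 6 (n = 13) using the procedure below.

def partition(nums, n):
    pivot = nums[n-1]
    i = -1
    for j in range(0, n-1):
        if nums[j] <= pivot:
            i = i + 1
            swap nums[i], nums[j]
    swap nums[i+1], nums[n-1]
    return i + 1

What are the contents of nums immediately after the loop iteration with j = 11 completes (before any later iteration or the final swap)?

5 4 22 20 8 16 9 10 17 7 14 18 6

pivot=6, i=-1
j=0: 10>6, skip
j=1: 18>6, skip
j=2: 22>6, skip
j=3: 20>6, skip
j=4: 8>6, skip
j=5: 16>6, skip
j=6: 9>6, skip
j=7: 5≤6, i=0, swap(0,7) ⇒ 5 18 22 20 8 16 9 10 17 7 14 4 6
j=8: 17>6, skip
j=9: 7>6, skip
j=10: 14>6, skip
j=11: 4≤6, i=1, swap(1,11) ⇒ 5 4 22 20 8 16 9 10 17 7 14 18 6
(after j=11) nums = 5 4 22 20 8 16 9 10 17 7 14 18 6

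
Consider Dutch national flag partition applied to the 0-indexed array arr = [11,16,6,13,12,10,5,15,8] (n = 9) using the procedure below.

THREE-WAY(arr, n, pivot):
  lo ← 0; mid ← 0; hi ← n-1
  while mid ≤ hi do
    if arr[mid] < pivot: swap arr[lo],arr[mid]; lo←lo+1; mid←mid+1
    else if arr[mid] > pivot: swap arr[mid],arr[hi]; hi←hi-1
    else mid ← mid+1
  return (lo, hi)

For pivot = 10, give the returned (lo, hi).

pivot = 10; lo=0, mid=0, hi=8
arr[mid]=11>10: swap arr[0],arr[8]; hi=7 → [8,16,6,13,12,10,5,15,11]
arr[mid]=8<10: swap arr[0],arr[0]; lo=1,mid=1 → [8,16,6,13,12,10,5,15,11]
arr[mid]=16>10: swap arr[1],arr[7]; hi=6 → [8,15,6,13,12,10,5,16,11]
arr[mid]=15>10: swap arr[1],arr[6]; hi=5 → [8,5,6,13,12,10,15,16,11]
arr[mid]=5<10: swap arr[1],arr[1]; lo=2,mid=2 → [8,5,6,13,12,10,15,16,11]
arr[mid]=6<10: swap arr[2],arr[2]; lo=3,mid=3 → [8,5,6,13,12,10,15,16,11]
arr[mid]=13>10: swap arr[3],arr[5]; hi=4 → [8,5,6,10,12,13,15,16,11]
arr[mid]=10=10: mid=4
arr[mid]=12>10: swap arr[4],arr[4]; hi=3 → [8,5,6,10,12,13,15,16,11]
end: lo=3, hi=3; arr = [8,5,6,10,12,13,15,16,11]

(3, 3)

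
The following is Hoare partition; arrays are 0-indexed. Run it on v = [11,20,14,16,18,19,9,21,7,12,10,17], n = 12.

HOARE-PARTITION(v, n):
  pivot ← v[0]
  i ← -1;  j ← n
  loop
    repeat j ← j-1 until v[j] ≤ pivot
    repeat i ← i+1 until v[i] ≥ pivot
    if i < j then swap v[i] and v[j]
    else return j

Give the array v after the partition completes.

[10,7,9,16,18,19,14,21,20,12,11,17]

pivot = v[0] = 11; i = -1, j = 12
j→10 (v[10]=10≤11), i→0 (v[0]=11≥11); i<j, swap → [10,20,14,16,18,19,9,21,7,12,11,17]
j→8 (v[8]=7≤11), i→1 (v[1]=20≥11); i<j, swap → [10,7,14,16,18,19,9,21,20,12,11,17]
j→6 (v[6]=9≤11), i→2 (v[2]=14≥11); i<j, swap → [10,7,9,16,18,19,14,21,20,12,11,17]
j→2, i→3; i≥j, return j=2. v = [10,7,9,16,18,19,14,21,20,12,11,17]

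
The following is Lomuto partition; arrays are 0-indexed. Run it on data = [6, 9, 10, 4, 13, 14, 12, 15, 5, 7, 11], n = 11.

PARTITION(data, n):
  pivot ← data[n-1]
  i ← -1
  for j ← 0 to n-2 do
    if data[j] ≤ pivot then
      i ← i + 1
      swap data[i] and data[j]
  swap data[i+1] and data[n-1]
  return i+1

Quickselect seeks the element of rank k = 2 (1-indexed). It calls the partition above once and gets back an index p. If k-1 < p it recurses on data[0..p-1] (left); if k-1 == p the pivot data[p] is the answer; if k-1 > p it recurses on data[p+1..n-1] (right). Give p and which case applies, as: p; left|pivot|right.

pivot = data[10] = 11; i = -1
j=0: data[0]=6 ≤ 11 → i=0, swap data[0],data[0] (no change) → [6, 9, 10, 4, 13, 14, 12, 15, 5, 7, 11]
j=1: data[1]=9 ≤ 11 → i=1, swap data[1],data[1] (no change) → [6, 9, 10, 4, 13, 14, 12, 15, 5, 7, 11]
j=2: data[2]=10 ≤ 11 → i=2, swap data[2],data[2] (no change) → [6, 9, 10, 4, 13, 14, 12, 15, 5, 7, 11]
j=3: data[3]=4 ≤ 11 → i=3, swap data[3],data[3] (no change) → [6, 9, 10, 4, 13, 14, 12, 15, 5, 7, 11]
j=4: data[4]=13 > 11 → no swap
j=5: data[5]=14 > 11 → no swap
j=6: data[6]=12 > 11 → no swap
j=7: data[7]=15 > 11 → no swap
j=8: data[8]=5 ≤ 11 → i=4, swap data[4],data[8] → [6, 9, 10, 4, 5, 14, 12, 15, 13, 7, 11]
j=9: data[9]=7 ≤ 11 → i=5, swap data[5],data[9] → [6, 9, 10, 4, 5, 7, 12, 15, 13, 14, 11]
final swap data[6],data[10] → [6, 9, 10, 4, 5, 7, 11, 15, 13, 14, 12]; return 6
p = 6; k-1 = 1 < 6 ⇒ left

6; left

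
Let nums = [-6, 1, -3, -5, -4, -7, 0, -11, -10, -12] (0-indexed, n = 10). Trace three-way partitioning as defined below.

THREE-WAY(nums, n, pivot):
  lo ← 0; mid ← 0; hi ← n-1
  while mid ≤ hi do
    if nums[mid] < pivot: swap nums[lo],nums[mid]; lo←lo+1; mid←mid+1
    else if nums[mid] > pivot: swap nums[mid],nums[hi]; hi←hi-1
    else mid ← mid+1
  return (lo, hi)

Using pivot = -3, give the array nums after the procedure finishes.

lo=0 mid=0 hi=9
-6<-3: swap(0,0), lo=1 mid=1 ⇒ [-6, 1, -3, -5, -4, -7, 0, -11, -10, -12]
1>-3: swap(1,9), hi=8 ⇒ [-6, -12, -3, -5, -4, -7, 0, -11, -10, 1]
-12<-3: swap(1,1), lo=2 mid=2 ⇒ [-6, -12, -3, -5, -4, -7, 0, -11, -10, 1]
-3=-3: mid=3
-5<-3: swap(2,3), lo=3 mid=4 ⇒ [-6, -12, -5, -3, -4, -7, 0, -11, -10, 1]
-4<-3: swap(3,4), lo=4 mid=5 ⇒ [-6, -12, -5, -4, -3, -7, 0, -11, -10, 1]
-7<-3: swap(4,5), lo=5 mid=6 ⇒ [-6, -12, -5, -4, -7, -3, 0, -11, -10, 1]
0>-3: swap(6,8), hi=7 ⇒ [-6, -12, -5, -4, -7, -3, -10, -11, 0, 1]
-10<-3: swap(5,6), lo=6 mid=7 ⇒ [-6, -12, -5, -4, -7, -10, -3, -11, 0, 1]
-11<-3: swap(6,7), lo=7 mid=8 ⇒ [-6, -12, -5, -4, -7, -10, -11, -3, 0, 1]
done. lo=7 hi=7; nums=[-6, -12, -5, -4, -7, -10, -11, -3, 0, 1]

[-6, -12, -5, -4, -7, -10, -11, -3, 0, 1]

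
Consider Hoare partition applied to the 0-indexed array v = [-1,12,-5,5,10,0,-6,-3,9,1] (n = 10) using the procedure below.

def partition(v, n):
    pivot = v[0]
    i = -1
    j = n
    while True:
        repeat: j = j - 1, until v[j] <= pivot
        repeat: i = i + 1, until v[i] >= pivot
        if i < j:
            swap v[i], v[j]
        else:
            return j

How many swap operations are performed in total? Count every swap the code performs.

2

pivot = v[0] = -1; i = -1, j = 10
j→7 (v[7]=-3≤-1), i→0 (v[0]=-1≥-1); i<j, swap → [-3,12,-5,5,10,0,-6,-1,9,1]
j→6 (v[6]=-6≤-1), i→1 (v[1]=12≥-1); i<j, swap → [-3,-6,-5,5,10,0,12,-1,9,1]
j→2, i→3; i≥j, return j=2. v = [-3,-6,-5,5,10,0,12,-1,9,1]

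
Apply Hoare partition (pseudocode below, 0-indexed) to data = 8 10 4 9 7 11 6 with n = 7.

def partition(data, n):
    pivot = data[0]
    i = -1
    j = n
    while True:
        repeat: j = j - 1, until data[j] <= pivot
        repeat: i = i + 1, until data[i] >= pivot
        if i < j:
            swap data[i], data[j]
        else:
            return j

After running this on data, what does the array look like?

pivot = data[0] = 8; i = -1, j = 7
j→6 (data[6]=6≤8), i→0 (data[0]=8≥8); i<j, swap → 6 10 4 9 7 11 8
j→4 (data[4]=7≤8), i→1 (data[1]=10≥8); i<j, swap → 6 7 4 9 10 11 8
j→2, i→3; i≥j, return j=2. data = 6 7 4 9 10 11 8

6 7 4 9 10 11 8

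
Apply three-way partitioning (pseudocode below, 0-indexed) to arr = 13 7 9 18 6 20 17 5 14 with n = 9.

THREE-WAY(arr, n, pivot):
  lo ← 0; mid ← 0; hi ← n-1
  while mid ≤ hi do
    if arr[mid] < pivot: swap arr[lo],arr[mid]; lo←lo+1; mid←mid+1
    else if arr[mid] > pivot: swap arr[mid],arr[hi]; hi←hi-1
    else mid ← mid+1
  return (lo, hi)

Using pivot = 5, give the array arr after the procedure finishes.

lo=0 mid=0 hi=8
13>5: swap(0,8), hi=7 ⇒ 14 7 9 18 6 20 17 5 13
14>5: swap(0,7), hi=6 ⇒ 5 7 9 18 6 20 17 14 13
5=5: mid=1
7>5: swap(1,6), hi=5 ⇒ 5 17 9 18 6 20 7 14 13
17>5: swap(1,5), hi=4 ⇒ 5 20 9 18 6 17 7 14 13
20>5: swap(1,4), hi=3 ⇒ 5 6 9 18 20 17 7 14 13
6>5: swap(1,3), hi=2 ⇒ 5 18 9 6 20 17 7 14 13
18>5: swap(1,2), hi=1 ⇒ 5 9 18 6 20 17 7 14 13
9>5: swap(1,1), hi=0 ⇒ 5 9 18 6 20 17 7 14 13
done. lo=0 hi=0; arr=5 9 18 6 20 17 7 14 13

5 9 18 6 20 17 7 14 13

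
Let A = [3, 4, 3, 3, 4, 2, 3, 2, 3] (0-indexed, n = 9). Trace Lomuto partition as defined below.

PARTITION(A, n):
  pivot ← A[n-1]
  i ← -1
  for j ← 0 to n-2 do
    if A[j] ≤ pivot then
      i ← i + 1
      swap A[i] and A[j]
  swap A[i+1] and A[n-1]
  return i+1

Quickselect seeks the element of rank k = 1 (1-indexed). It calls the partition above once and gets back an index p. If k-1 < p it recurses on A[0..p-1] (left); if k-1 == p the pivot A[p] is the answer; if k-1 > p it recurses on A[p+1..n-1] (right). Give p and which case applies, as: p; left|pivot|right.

pivot=3, i=-1
j=0: 3≤3, i=0, swap(0,0) ⇒ [3, 4, 3, 3, 4, 2, 3, 2, 3]
j=1: 4>3, skip
j=2: 3≤3, i=1, swap(1,2) ⇒ [3, 3, 4, 3, 4, 2, 3, 2, 3]
j=3: 3≤3, i=2, swap(2,3) ⇒ [3, 3, 3, 4, 4, 2, 3, 2, 3]
j=4: 4>3, skip
j=5: 2≤3, i=3, swap(3,5) ⇒ [3, 3, 3, 2, 4, 4, 3, 2, 3]
j=6: 3≤3, i=4, swap(4,6) ⇒ [3, 3, 3, 2, 3, 4, 4, 2, 3]
j=7: 2≤3, i=5, swap(5,7) ⇒ [3, 3, 3, 2, 3, 2, 4, 4, 3]
swap(6,8) ⇒ [3, 3, 3, 2, 3, 2, 3, 4, 4]; return 6
p = 6; k-1 = 0 < 6 ⇒ left

6; left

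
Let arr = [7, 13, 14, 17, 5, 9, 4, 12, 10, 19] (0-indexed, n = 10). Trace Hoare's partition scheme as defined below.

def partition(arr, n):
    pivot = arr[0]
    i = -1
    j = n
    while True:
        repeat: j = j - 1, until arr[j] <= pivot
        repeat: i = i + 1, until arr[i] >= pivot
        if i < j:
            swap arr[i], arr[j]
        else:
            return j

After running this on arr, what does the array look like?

pivot = arr[0] = 7; i = -1, j = 10
j→6 (arr[6]=4≤7), i→0 (arr[0]=7≥7); i<j, swap → [4, 13, 14, 17, 5, 9, 7, 12, 10, 19]
j→4 (arr[4]=5≤7), i→1 (arr[1]=13≥7); i<j, swap → [4, 5, 14, 17, 13, 9, 7, 12, 10, 19]
j→1, i→2; i≥j, return j=1. arr = [4, 5, 14, 17, 13, 9, 7, 12, 10, 19]

[4, 5, 14, 17, 13, 9, 7, 12, 10, 19]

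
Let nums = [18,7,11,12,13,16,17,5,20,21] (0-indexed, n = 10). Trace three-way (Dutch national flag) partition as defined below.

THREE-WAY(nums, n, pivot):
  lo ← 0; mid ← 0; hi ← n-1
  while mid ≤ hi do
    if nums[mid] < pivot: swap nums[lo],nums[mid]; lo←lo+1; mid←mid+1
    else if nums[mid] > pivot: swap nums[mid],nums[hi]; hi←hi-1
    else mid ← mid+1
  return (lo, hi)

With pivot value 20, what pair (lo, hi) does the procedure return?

(8, 8)

lo=0 mid=0 hi=9
18<20: swap(0,0), lo=1 mid=1 ⇒ [18,7,11,12,13,16,17,5,20,21]
7<20: swap(1,1), lo=2 mid=2 ⇒ [18,7,11,12,13,16,17,5,20,21]
11<20: swap(2,2), lo=3 mid=3 ⇒ [18,7,11,12,13,16,17,5,20,21]
12<20: swap(3,3), lo=4 mid=4 ⇒ [18,7,11,12,13,16,17,5,20,21]
13<20: swap(4,4), lo=5 mid=5 ⇒ [18,7,11,12,13,16,17,5,20,21]
16<20: swap(5,5), lo=6 mid=6 ⇒ [18,7,11,12,13,16,17,5,20,21]
17<20: swap(6,6), lo=7 mid=7 ⇒ [18,7,11,12,13,16,17,5,20,21]
5<20: swap(7,7), lo=8 mid=8 ⇒ [18,7,11,12,13,16,17,5,20,21]
20=20: mid=9
21>20: swap(9,9), hi=8 ⇒ [18,7,11,12,13,16,17,5,20,21]
done. lo=8 hi=8; nums=[18,7,11,12,13,16,17,5,20,21]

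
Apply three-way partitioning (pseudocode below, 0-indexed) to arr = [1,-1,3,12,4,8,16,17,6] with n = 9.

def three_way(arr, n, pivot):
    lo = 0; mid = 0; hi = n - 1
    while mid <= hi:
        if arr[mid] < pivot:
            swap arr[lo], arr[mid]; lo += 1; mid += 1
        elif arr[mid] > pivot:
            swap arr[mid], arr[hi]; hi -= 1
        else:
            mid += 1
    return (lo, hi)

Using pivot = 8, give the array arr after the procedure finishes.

[1,-1,3,6,4,8,17,16,12]

pivot = 8; lo=0, mid=0, hi=8
arr[mid]=1<8: swap arr[0],arr[0]; lo=1,mid=1 → [1,-1,3,12,4,8,16,17,6]
arr[mid]=-1<8: swap arr[1],arr[1]; lo=2,mid=2 → [1,-1,3,12,4,8,16,17,6]
arr[mid]=3<8: swap arr[2],arr[2]; lo=3,mid=3 → [1,-1,3,12,4,8,16,17,6]
arr[mid]=12>8: swap arr[3],arr[8]; hi=7 → [1,-1,3,6,4,8,16,17,12]
arr[mid]=6<8: swap arr[3],arr[3]; lo=4,mid=4 → [1,-1,3,6,4,8,16,17,12]
arr[mid]=4<8: swap arr[4],arr[4]; lo=5,mid=5 → [1,-1,3,6,4,8,16,17,12]
arr[mid]=8=8: mid=6
arr[mid]=16>8: swap arr[6],arr[7]; hi=6 → [1,-1,3,6,4,8,17,16,12]
arr[mid]=17>8: swap arr[6],arr[6]; hi=5 → [1,-1,3,6,4,8,17,16,12]
end: lo=5, hi=5; arr = [1,-1,3,6,4,8,17,16,12]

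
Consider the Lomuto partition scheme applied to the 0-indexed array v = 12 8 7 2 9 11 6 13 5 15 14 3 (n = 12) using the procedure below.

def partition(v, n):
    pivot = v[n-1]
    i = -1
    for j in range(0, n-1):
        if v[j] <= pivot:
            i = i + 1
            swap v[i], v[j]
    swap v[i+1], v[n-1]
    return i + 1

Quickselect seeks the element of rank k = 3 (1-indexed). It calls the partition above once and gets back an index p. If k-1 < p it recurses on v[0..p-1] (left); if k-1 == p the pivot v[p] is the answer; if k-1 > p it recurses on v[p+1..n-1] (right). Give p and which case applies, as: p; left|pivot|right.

pivot = v[11] = 3; i = -1
j=0: v[0]=12 > 3 → no swap
j=1: v[1]=8 > 3 → no swap
j=2: v[2]=7 > 3 → no swap
j=3: v[3]=2 ≤ 3 → i=0, swap v[0],v[3] → 2 8 7 12 9 11 6 13 5 15 14 3
j=4: v[4]=9 > 3 → no swap
j=5: v[5]=11 > 3 → no swap
j=6: v[6]=6 > 3 → no swap
j=7: v[7]=13 > 3 → no swap
j=8: v[8]=5 > 3 → no swap
j=9: v[9]=15 > 3 → no swap
j=10: v[10]=14 > 3 → no swap
final swap v[1],v[11] → 2 3 7 12 9 11 6 13 5 15 14 8; return 1
p = 1; k-1 = 2 > 1 ⇒ right

1; right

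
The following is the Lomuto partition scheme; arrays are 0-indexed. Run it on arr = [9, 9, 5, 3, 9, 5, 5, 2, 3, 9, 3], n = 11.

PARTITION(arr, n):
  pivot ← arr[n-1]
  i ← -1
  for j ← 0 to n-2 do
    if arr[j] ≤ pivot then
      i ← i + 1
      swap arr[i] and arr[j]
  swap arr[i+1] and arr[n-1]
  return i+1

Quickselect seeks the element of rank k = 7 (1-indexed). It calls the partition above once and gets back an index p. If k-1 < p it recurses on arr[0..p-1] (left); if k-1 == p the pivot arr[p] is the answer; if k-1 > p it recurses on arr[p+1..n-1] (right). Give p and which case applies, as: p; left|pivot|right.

3; right

pivot = arr[10] = 3; i = -1
j=0: arr[0]=9 > 3 → no swap
j=1: arr[1]=9 > 3 → no swap
j=2: arr[2]=5 > 3 → no swap
j=3: arr[3]=3 ≤ 3 → i=0, swap arr[0],arr[3] → [3, 9, 5, 9, 9, 5, 5, 2, 3, 9, 3]
j=4: arr[4]=9 > 3 → no swap
j=5: arr[5]=5 > 3 → no swap
j=6: arr[6]=5 > 3 → no swap
j=7: arr[7]=2 ≤ 3 → i=1, swap arr[1],arr[7] → [3, 2, 5, 9, 9, 5, 5, 9, 3, 9, 3]
j=8: arr[8]=3 ≤ 3 → i=2, swap arr[2],arr[8] → [3, 2, 3, 9, 9, 5, 5, 9, 5, 9, 3]
j=9: arr[9]=9 > 3 → no swap
final swap arr[3],arr[10] → [3, 2, 3, 3, 9, 5, 5, 9, 5, 9, 9]; return 3
p = 3; k-1 = 6 > 3 ⇒ right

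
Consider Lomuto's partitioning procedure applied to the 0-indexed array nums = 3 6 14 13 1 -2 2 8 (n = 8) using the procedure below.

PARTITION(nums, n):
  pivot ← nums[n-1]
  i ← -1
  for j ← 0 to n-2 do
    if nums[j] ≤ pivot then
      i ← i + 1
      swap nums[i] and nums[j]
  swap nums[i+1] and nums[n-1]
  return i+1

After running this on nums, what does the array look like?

pivot=8, i=-1
j=0: 3≤8, i=0, swap(0,0) ⇒ 3 6 14 13 1 -2 2 8
j=1: 6≤8, i=1, swap(1,1) ⇒ 3 6 14 13 1 -2 2 8
j=2: 14>8, skip
j=3: 13>8, skip
j=4: 1≤8, i=2, swap(2,4) ⇒ 3 6 1 13 14 -2 2 8
j=5: -2≤8, i=3, swap(3,5) ⇒ 3 6 1 -2 14 13 2 8
j=6: 2≤8, i=4, swap(4,6) ⇒ 3 6 1 -2 2 13 14 8
swap(5,7) ⇒ 3 6 1 -2 2 8 14 13; return 5

3 6 1 -2 2 8 14 13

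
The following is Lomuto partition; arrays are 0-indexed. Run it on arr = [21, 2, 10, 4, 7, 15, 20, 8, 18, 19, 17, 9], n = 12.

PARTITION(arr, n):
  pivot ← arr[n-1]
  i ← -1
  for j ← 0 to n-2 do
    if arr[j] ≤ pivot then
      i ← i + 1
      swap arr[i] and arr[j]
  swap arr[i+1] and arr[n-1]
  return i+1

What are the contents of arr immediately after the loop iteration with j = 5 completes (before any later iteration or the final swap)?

pivot=9, i=-1
j=0: 21>9, skip
j=1: 2≤9, i=0, swap(0,1) ⇒ [2, 21, 10, 4, 7, 15, 20, 8, 18, 19, 17, 9]
j=2: 10>9, skip
j=3: 4≤9, i=1, swap(1,3) ⇒ [2, 4, 10, 21, 7, 15, 20, 8, 18, 19, 17, 9]
j=4: 7≤9, i=2, swap(2,4) ⇒ [2, 4, 7, 21, 10, 15, 20, 8, 18, 19, 17, 9]
j=5: 15>9, skip
(after j=5) arr = [2, 4, 7, 21, 10, 15, 20, 8, 18, 19, 17, 9]

[2, 4, 7, 21, 10, 15, 20, 8, 18, 19, 17, 9]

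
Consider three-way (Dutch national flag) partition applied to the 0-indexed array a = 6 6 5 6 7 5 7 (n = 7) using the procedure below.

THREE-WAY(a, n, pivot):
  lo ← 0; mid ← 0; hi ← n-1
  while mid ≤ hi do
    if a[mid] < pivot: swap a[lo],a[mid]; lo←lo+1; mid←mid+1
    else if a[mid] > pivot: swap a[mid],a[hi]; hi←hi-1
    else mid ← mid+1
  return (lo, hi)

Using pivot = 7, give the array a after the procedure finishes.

pivot = 7; lo=0, mid=0, hi=6
a[mid]=6<7: swap a[0],a[0]; lo=1,mid=1 → 6 6 5 6 7 5 7
a[mid]=6<7: swap a[1],a[1]; lo=2,mid=2 → 6 6 5 6 7 5 7
a[mid]=5<7: swap a[2],a[2]; lo=3,mid=3 → 6 6 5 6 7 5 7
a[mid]=6<7: swap a[3],a[3]; lo=4,mid=4 → 6 6 5 6 7 5 7
a[mid]=7=7: mid=5
a[mid]=5<7: swap a[4],a[5]; lo=5,mid=6 → 6 6 5 6 5 7 7
a[mid]=7=7: mid=7
end: lo=5, hi=6; a = 6 6 5 6 5 7 7

6 6 5 6 5 7 7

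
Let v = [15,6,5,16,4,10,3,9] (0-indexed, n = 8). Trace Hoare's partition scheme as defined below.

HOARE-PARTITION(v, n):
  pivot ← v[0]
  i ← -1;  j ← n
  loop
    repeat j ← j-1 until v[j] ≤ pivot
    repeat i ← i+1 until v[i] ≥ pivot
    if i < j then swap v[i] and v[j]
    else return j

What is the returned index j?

5

pivot = v[0] = 15; i = -1, j = 8
j→7 (v[7]=9≤15), i→0 (v[0]=15≥15); i<j, swap → [9,6,5,16,4,10,3,15]
j→6 (v[6]=3≤15), i→3 (v[3]=16≥15); i<j, swap → [9,6,5,3,4,10,16,15]
j→5, i→6; i≥j, return j=5. v = [9,6,5,3,4,10,16,15]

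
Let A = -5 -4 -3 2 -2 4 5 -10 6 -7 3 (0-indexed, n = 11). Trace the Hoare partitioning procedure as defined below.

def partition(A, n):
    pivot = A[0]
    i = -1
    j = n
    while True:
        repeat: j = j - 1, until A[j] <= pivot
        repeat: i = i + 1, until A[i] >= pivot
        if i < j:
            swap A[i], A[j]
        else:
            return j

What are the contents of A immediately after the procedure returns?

pivot=-5
j stops at 9 (-7), i stops at 0 (-5); swap ⇒ -7 -4 -3 2 -2 4 5 -10 6 -5 3
j stops at 7 (-10), i stops at 1 (-4); swap ⇒ -7 -10 -3 2 -2 4 5 -4 6 -5 3
j stops at 1, i stops at 2; i≥j ⇒ return 1. A=-7 -10 -3 2 -2 4 5 -4 6 -5 3

-7 -10 -3 2 -2 4 5 -4 6 -5 3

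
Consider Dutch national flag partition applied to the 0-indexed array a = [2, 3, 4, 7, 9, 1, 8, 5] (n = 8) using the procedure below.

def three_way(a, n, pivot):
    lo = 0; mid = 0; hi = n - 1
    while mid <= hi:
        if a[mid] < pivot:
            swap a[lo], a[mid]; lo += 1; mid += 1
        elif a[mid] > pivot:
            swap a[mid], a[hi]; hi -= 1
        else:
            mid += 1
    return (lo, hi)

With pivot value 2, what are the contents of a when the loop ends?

[1, 2, 7, 9, 4, 8, 5, 3]

pivot = 2; lo=0, mid=0, hi=7
a[mid]=2=2: mid=1
a[mid]=3>2: swap a[1],a[7]; hi=6 → [2, 5, 4, 7, 9, 1, 8, 3]
a[mid]=5>2: swap a[1],a[6]; hi=5 → [2, 8, 4, 7, 9, 1, 5, 3]
a[mid]=8>2: swap a[1],a[5]; hi=4 → [2, 1, 4, 7, 9, 8, 5, 3]
a[mid]=1<2: swap a[0],a[1]; lo=1,mid=2 → [1, 2, 4, 7, 9, 8, 5, 3]
a[mid]=4>2: swap a[2],a[4]; hi=3 → [1, 2, 9, 7, 4, 8, 5, 3]
a[mid]=9>2: swap a[2],a[3]; hi=2 → [1, 2, 7, 9, 4, 8, 5, 3]
a[mid]=7>2: swap a[2],a[2]; hi=1 → [1, 2, 7, 9, 4, 8, 5, 3]
end: lo=1, hi=1; a = [1, 2, 7, 9, 4, 8, 5, 3]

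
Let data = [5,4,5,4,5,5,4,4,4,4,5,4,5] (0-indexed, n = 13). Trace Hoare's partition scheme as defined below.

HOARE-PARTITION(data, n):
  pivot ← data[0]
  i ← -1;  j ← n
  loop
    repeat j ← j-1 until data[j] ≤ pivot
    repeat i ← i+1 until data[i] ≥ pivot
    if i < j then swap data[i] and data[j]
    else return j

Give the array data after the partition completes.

pivot = data[0] = 5; i = -1, j = 13
j→12 (data[12]=5≤5), i→0 (data[0]=5≥5); i<j, swap → [5,4,5,4,5,5,4,4,4,4,5,4,5]
j→11 (data[11]=4≤5), i→2 (data[2]=5≥5); i<j, swap → [5,4,4,4,5,5,4,4,4,4,5,5,5]
j→10 (data[10]=5≤5), i→4 (data[4]=5≥5); i<j, swap → [5,4,4,4,5,5,4,4,4,4,5,5,5]
j→9 (data[9]=4≤5), i→5 (data[5]=5≥5); i<j, swap → [5,4,4,4,5,4,4,4,4,5,5,5,5]
j→8, i→9; i≥j, return j=8. data = [5,4,4,4,5,4,4,4,4,5,5,5,5]

[5,4,4,4,5,4,4,4,4,5,5,5,5]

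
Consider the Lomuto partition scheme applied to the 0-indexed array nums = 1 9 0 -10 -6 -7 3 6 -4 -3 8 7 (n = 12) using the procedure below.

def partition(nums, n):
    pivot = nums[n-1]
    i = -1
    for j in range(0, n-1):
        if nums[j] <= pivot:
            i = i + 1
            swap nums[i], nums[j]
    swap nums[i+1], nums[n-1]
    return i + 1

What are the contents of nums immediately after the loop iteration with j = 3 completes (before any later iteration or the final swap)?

pivot=7, i=-1
j=0: 1≤7, i=0, swap(0,0) ⇒ 1 9 0 -10 -6 -7 3 6 -4 -3 8 7
j=1: 9>7, skip
j=2: 0≤7, i=1, swap(1,2) ⇒ 1 0 9 -10 -6 -7 3 6 -4 -3 8 7
j=3: -10≤7, i=2, swap(2,3) ⇒ 1 0 -10 9 -6 -7 3 6 -4 -3 8 7
(after j=3) nums = 1 0 -10 9 -6 -7 3 6 -4 -3 8 7

1 0 -10 9 -6 -7 3 6 -4 -3 8 7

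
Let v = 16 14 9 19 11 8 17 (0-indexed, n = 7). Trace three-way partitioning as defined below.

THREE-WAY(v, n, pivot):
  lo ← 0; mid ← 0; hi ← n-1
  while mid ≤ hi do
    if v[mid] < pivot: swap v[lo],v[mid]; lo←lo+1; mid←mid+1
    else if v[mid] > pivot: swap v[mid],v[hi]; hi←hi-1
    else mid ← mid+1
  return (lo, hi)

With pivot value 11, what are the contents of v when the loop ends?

lo=0 mid=0 hi=6
16>11: swap(0,6), hi=5 ⇒ 17 14 9 19 11 8 16
17>11: swap(0,5), hi=4 ⇒ 8 14 9 19 11 17 16
8<11: swap(0,0), lo=1 mid=1 ⇒ 8 14 9 19 11 17 16
14>11: swap(1,4), hi=3 ⇒ 8 11 9 19 14 17 16
11=11: mid=2
9<11: swap(1,2), lo=2 mid=3 ⇒ 8 9 11 19 14 17 16
19>11: swap(3,3), hi=2 ⇒ 8 9 11 19 14 17 16
done. lo=2 hi=2; v=8 9 11 19 14 17 16

8 9 11 19 14 17 16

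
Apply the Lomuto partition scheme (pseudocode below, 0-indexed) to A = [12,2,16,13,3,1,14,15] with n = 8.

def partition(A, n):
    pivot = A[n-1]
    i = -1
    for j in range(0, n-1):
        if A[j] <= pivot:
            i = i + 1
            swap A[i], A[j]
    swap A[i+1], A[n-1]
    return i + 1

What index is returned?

pivot = A[7] = 15; i = -1
j=0: A[0]=12 ≤ 15 → i=0, swap A[0],A[0] (no change) → [12,2,16,13,3,1,14,15]
j=1: A[1]=2 ≤ 15 → i=1, swap A[1],A[1] (no change) → [12,2,16,13,3,1,14,15]
j=2: A[2]=16 > 15 → no swap
j=3: A[3]=13 ≤ 15 → i=2, swap A[2],A[3] → [12,2,13,16,3,1,14,15]
j=4: A[4]=3 ≤ 15 → i=3, swap A[3],A[4] → [12,2,13,3,16,1,14,15]
j=5: A[5]=1 ≤ 15 → i=4, swap A[4],A[5] → [12,2,13,3,1,16,14,15]
j=6: A[6]=14 ≤ 15 → i=5, swap A[5],A[6] → [12,2,13,3,1,14,16,15]
final swap A[6],A[7] → [12,2,13,3,1,14,15,16]; return 6

6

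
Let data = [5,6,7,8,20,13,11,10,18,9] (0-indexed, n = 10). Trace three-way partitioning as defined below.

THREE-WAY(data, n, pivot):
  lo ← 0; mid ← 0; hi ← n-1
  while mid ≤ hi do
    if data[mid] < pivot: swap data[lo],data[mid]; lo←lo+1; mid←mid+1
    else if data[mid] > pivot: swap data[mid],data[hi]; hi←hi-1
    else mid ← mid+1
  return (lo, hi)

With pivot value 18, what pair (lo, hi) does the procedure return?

(8, 8)

pivot = 18; lo=0, mid=0, hi=9
data[mid]=5<18: swap data[0],data[0]; lo=1,mid=1 → [5,6,7,8,20,13,11,10,18,9]
data[mid]=6<18: swap data[1],data[1]; lo=2,mid=2 → [5,6,7,8,20,13,11,10,18,9]
data[mid]=7<18: swap data[2],data[2]; lo=3,mid=3 → [5,6,7,8,20,13,11,10,18,9]
data[mid]=8<18: swap data[3],data[3]; lo=4,mid=4 → [5,6,7,8,20,13,11,10,18,9]
data[mid]=20>18: swap data[4],data[9]; hi=8 → [5,6,7,8,9,13,11,10,18,20]
data[mid]=9<18: swap data[4],data[4]; lo=5,mid=5 → [5,6,7,8,9,13,11,10,18,20]
data[mid]=13<18: swap data[5],data[5]; lo=6,mid=6 → [5,6,7,8,9,13,11,10,18,20]
data[mid]=11<18: swap data[6],data[6]; lo=7,mid=7 → [5,6,7,8,9,13,11,10,18,20]
data[mid]=10<18: swap data[7],data[7]; lo=8,mid=8 → [5,6,7,8,9,13,11,10,18,20]
data[mid]=18=18: mid=9
end: lo=8, hi=8; data = [5,6,7,8,9,13,11,10,18,20]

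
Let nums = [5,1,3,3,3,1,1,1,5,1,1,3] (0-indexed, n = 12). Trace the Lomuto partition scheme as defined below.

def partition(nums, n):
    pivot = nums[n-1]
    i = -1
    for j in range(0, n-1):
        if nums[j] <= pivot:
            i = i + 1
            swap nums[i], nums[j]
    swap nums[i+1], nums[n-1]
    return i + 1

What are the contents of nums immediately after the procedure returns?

pivot = nums[11] = 3; i = -1
j=0: nums[0]=5 > 3 → no swap
j=1: nums[1]=1 ≤ 3 → i=0, swap nums[0],nums[1] → [1,5,3,3,3,1,1,1,5,1,1,3]
j=2: nums[2]=3 ≤ 3 → i=1, swap nums[1],nums[2] → [1,3,5,3,3,1,1,1,5,1,1,3]
j=3: nums[3]=3 ≤ 3 → i=2, swap nums[2],nums[3] → [1,3,3,5,3,1,1,1,5,1,1,3]
j=4: nums[4]=3 ≤ 3 → i=3, swap nums[3],nums[4] → [1,3,3,3,5,1,1,1,5,1,1,3]
j=5: nums[5]=1 ≤ 3 → i=4, swap nums[4],nums[5] → [1,3,3,3,1,5,1,1,5,1,1,3]
j=6: nums[6]=1 ≤ 3 → i=5, swap nums[5],nums[6] → [1,3,3,3,1,1,5,1,5,1,1,3]
j=7: nums[7]=1 ≤ 3 → i=6, swap nums[6],nums[7] → [1,3,3,3,1,1,1,5,5,1,1,3]
j=8: nums[8]=5 > 3 → no swap
j=9: nums[9]=1 ≤ 3 → i=7, swap nums[7],nums[9] → [1,3,3,3,1,1,1,1,5,5,1,3]
j=10: nums[10]=1 ≤ 3 → i=8, swap nums[8],nums[10] → [1,3,3,3,1,1,1,1,1,5,5,3]
final swap nums[9],nums[11] → [1,3,3,3,1,1,1,1,1,3,5,5]; return 9

[1,3,3,3,1,1,1,1,1,3,5,5]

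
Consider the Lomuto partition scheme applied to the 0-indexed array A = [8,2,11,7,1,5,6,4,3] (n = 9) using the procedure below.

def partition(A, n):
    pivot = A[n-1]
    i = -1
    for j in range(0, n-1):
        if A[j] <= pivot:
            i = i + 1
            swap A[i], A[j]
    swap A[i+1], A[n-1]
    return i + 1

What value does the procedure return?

2

pivot=3, i=-1
j=0: 8>3, skip
j=1: 2≤3, i=0, swap(0,1) ⇒ [2,8,11,7,1,5,6,4,3]
j=2: 11>3, skip
j=3: 7>3, skip
j=4: 1≤3, i=1, swap(1,4) ⇒ [2,1,11,7,8,5,6,4,3]
j=5: 5>3, skip
j=6: 6>3, skip
j=7: 4>3, skip
swap(2,8) ⇒ [2,1,3,7,8,5,6,4,11]; return 2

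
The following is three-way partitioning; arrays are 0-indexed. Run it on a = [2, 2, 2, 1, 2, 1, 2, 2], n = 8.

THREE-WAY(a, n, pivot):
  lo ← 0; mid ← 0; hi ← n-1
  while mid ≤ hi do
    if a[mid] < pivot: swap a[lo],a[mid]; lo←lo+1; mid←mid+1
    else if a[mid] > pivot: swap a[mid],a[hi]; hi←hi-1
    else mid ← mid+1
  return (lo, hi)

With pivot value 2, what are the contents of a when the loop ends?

lo=0 mid=0 hi=7
2=2: mid=1
2=2: mid=2
2=2: mid=3
1<2: swap(0,3), lo=1 mid=4 ⇒ [1, 2, 2, 2, 2, 1, 2, 2]
2=2: mid=5
1<2: swap(1,5), lo=2 mid=6 ⇒ [1, 1, 2, 2, 2, 2, 2, 2]
2=2: mid=7
2=2: mid=8
done. lo=2 hi=7; a=[1, 1, 2, 2, 2, 2, 2, 2]

[1, 1, 2, 2, 2, 2, 2, 2]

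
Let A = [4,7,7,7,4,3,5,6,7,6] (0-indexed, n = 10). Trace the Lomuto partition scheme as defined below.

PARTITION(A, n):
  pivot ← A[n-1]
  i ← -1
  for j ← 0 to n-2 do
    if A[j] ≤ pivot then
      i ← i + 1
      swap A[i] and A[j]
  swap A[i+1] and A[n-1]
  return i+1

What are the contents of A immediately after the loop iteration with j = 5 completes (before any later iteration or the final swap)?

[4,4,3,7,7,7,5,6,7,6]

pivot=6, i=-1
j=0: 4≤6, i=0, swap(0,0) ⇒ [4,7,7,7,4,3,5,6,7,6]
j=1: 7>6, skip
j=2: 7>6, skip
j=3: 7>6, skip
j=4: 4≤6, i=1, swap(1,4) ⇒ [4,4,7,7,7,3,5,6,7,6]
j=5: 3≤6, i=2, swap(2,5) ⇒ [4,4,3,7,7,7,5,6,7,6]
(after j=5) A = [4,4,3,7,7,7,5,6,7,6]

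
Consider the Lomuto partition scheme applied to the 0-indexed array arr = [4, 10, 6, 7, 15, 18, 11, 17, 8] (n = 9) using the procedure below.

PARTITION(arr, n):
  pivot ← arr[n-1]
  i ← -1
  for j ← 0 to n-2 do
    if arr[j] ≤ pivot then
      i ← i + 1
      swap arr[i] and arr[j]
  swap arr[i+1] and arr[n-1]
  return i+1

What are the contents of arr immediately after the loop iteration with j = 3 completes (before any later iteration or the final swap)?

[4, 6, 7, 10, 15, 18, 11, 17, 8]

pivot=8, i=-1
j=0: 4≤8, i=0, swap(0,0) ⇒ [4, 10, 6, 7, 15, 18, 11, 17, 8]
j=1: 10>8, skip
j=2: 6≤8, i=1, swap(1,2) ⇒ [4, 6, 10, 7, 15, 18, 11, 17, 8]
j=3: 7≤8, i=2, swap(2,3) ⇒ [4, 6, 7, 10, 15, 18, 11, 17, 8]
(after j=3) arr = [4, 6, 7, 10, 15, 18, 11, 17, 8]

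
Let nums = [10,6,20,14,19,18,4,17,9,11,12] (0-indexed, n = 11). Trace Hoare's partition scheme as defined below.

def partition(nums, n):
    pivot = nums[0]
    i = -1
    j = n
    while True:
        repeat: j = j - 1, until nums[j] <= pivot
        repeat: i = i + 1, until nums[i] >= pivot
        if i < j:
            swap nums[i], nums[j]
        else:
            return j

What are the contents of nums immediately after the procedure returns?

[9,6,4,14,19,18,20,17,10,11,12]

pivot = nums[0] = 10; i = -1, j = 11
j→8 (nums[8]=9≤10), i→0 (nums[0]=10≥10); i<j, swap → [9,6,20,14,19,18,4,17,10,11,12]
j→6 (nums[6]=4≤10), i→2 (nums[2]=20≥10); i<j, swap → [9,6,4,14,19,18,20,17,10,11,12]
j→2, i→3; i≥j, return j=2. nums = [9,6,4,14,19,18,20,17,10,11,12]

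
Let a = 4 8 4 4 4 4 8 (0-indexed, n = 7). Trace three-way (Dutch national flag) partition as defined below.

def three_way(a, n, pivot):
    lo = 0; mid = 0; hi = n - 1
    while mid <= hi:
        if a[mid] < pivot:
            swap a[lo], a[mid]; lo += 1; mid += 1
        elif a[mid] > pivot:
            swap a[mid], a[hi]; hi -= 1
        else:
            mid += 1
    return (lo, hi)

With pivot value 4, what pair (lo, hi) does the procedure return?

pivot = 4; lo=0, mid=0, hi=6
a[mid]=4=4: mid=1
a[mid]=8>4: swap a[1],a[6]; hi=5 → 4 8 4 4 4 4 8
a[mid]=8>4: swap a[1],a[5]; hi=4 → 4 4 4 4 4 8 8
a[mid]=4=4: mid=2
a[mid]=4=4: mid=3
a[mid]=4=4: mid=4
a[mid]=4=4: mid=5
end: lo=0, hi=4; a = 4 4 4 4 4 8 8

(0, 4)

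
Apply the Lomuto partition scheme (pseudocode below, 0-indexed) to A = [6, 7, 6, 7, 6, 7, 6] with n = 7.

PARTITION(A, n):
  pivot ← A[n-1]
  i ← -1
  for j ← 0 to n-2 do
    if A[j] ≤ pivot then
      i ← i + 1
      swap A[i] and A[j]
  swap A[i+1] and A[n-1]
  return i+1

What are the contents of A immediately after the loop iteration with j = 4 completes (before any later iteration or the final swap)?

[6, 6, 6, 7, 7, 7, 6]

pivot = A[6] = 6; i = -1
j=0: A[0]=6 ≤ 6 → i=0, swap A[0],A[0] (no change) → [6, 7, 6, 7, 6, 7, 6]
j=1: A[1]=7 > 6 → no swap
j=2: A[2]=6 ≤ 6 → i=1, swap A[1],A[2] → [6, 6, 7, 7, 6, 7, 6]
j=3: A[3]=7 > 6 → no swap
j=4: A[4]=6 ≤ 6 → i=2, swap A[2],A[4] → [6, 6, 6, 7, 7, 7, 6]
(after j=4) A = [6, 6, 6, 7, 7, 7, 6]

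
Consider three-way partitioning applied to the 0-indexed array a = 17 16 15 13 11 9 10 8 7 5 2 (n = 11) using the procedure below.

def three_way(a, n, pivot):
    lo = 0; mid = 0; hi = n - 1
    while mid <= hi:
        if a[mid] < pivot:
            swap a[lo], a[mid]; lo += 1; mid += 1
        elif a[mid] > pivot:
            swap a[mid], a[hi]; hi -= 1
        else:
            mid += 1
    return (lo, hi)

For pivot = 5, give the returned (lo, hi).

(1, 1)

pivot = 5; lo=0, mid=0, hi=10
a[mid]=17>5: swap a[0],a[10]; hi=9 → 2 16 15 13 11 9 10 8 7 5 17
a[mid]=2<5: swap a[0],a[0]; lo=1,mid=1 → 2 16 15 13 11 9 10 8 7 5 17
a[mid]=16>5: swap a[1],a[9]; hi=8 → 2 5 15 13 11 9 10 8 7 16 17
a[mid]=5=5: mid=2
a[mid]=15>5: swap a[2],a[8]; hi=7 → 2 5 7 13 11 9 10 8 15 16 17
a[mid]=7>5: swap a[2],a[7]; hi=6 → 2 5 8 13 11 9 10 7 15 16 17
a[mid]=8>5: swap a[2],a[6]; hi=5 → 2 5 10 13 11 9 8 7 15 16 17
a[mid]=10>5: swap a[2],a[5]; hi=4 → 2 5 9 13 11 10 8 7 15 16 17
a[mid]=9>5: swap a[2],a[4]; hi=3 → 2 5 11 13 9 10 8 7 15 16 17
a[mid]=11>5: swap a[2],a[3]; hi=2 → 2 5 13 11 9 10 8 7 15 16 17
a[mid]=13>5: swap a[2],a[2]; hi=1 → 2 5 13 11 9 10 8 7 15 16 17
end: lo=1, hi=1; a = 2 5 13 11 9 10 8 7 15 16 17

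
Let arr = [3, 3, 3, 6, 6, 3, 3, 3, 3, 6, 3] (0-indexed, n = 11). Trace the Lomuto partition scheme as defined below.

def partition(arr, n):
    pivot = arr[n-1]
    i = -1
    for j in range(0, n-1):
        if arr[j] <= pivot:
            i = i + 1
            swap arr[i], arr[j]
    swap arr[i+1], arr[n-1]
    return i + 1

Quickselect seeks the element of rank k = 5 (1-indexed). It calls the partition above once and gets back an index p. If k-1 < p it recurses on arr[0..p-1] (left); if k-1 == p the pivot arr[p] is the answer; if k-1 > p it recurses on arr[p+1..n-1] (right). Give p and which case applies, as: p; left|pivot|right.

pivot=3, i=-1
j=0: 3≤3, i=0, swap(0,0) ⇒ [3, 3, 3, 6, 6, 3, 3, 3, 3, 6, 3]
j=1: 3≤3, i=1, swap(1,1) ⇒ [3, 3, 3, 6, 6, 3, 3, 3, 3, 6, 3]
j=2: 3≤3, i=2, swap(2,2) ⇒ [3, 3, 3, 6, 6, 3, 3, 3, 3, 6, 3]
j=3: 6>3, skip
j=4: 6>3, skip
j=5: 3≤3, i=3, swap(3,5) ⇒ [3, 3, 3, 3, 6, 6, 3, 3, 3, 6, 3]
j=6: 3≤3, i=4, swap(4,6) ⇒ [3, 3, 3, 3, 3, 6, 6, 3, 3, 6, 3]
j=7: 3≤3, i=5, swap(5,7) ⇒ [3, 3, 3, 3, 3, 3, 6, 6, 3, 6, 3]
j=8: 3≤3, i=6, swap(6,8) ⇒ [3, 3, 3, 3, 3, 3, 3, 6, 6, 6, 3]
j=9: 6>3, skip
swap(7,10) ⇒ [3, 3, 3, 3, 3, 3, 3, 3, 6, 6, 6]; return 7
p = 7; k-1 = 4 < 7 ⇒ left

7; left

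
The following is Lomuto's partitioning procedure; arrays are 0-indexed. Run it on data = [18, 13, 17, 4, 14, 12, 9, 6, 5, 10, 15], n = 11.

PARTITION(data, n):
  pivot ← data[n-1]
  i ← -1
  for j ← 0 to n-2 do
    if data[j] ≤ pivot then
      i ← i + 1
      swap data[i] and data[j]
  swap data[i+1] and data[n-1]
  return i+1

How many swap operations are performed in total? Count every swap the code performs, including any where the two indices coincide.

9

pivot=15, i=-1
j=0: 18>15, skip
j=1: 13≤15, i=0, swap(0,1) ⇒ [13, 18, 17, 4, 14, 12, 9, 6, 5, 10, 15]
j=2: 17>15, skip
j=3: 4≤15, i=1, swap(1,3) ⇒ [13, 4, 17, 18, 14, 12, 9, 6, 5, 10, 15]
j=4: 14≤15, i=2, swap(2,4) ⇒ [13, 4, 14, 18, 17, 12, 9, 6, 5, 10, 15]
j=5: 12≤15, i=3, swap(3,5) ⇒ [13, 4, 14, 12, 17, 18, 9, 6, 5, 10, 15]
j=6: 9≤15, i=4, swap(4,6) ⇒ [13, 4, 14, 12, 9, 18, 17, 6, 5, 10, 15]
j=7: 6≤15, i=5, swap(5,7) ⇒ [13, 4, 14, 12, 9, 6, 17, 18, 5, 10, 15]
j=8: 5≤15, i=6, swap(6,8) ⇒ [13, 4, 14, 12, 9, 6, 5, 18, 17, 10, 15]
j=9: 10≤15, i=7, swap(7,9) ⇒ [13, 4, 14, 12, 9, 6, 5, 10, 17, 18, 15]
swap(8,10) ⇒ [13, 4, 14, 12, 9, 6, 5, 10, 15, 18, 17]; return 8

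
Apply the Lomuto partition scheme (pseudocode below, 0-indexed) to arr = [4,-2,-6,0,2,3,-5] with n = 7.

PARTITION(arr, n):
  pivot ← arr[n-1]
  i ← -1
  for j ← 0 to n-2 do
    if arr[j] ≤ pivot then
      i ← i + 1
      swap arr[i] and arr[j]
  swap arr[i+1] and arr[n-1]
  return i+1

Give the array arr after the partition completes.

[-6,-5,4,0,2,3,-2]

pivot=-5, i=-1
j=0: 4>-5, skip
j=1: -2>-5, skip
j=2: -6≤-5, i=0, swap(0,2) ⇒ [-6,-2,4,0,2,3,-5]
j=3: 0>-5, skip
j=4: 2>-5, skip
j=5: 3>-5, skip
swap(1,6) ⇒ [-6,-5,4,0,2,3,-2]; return 1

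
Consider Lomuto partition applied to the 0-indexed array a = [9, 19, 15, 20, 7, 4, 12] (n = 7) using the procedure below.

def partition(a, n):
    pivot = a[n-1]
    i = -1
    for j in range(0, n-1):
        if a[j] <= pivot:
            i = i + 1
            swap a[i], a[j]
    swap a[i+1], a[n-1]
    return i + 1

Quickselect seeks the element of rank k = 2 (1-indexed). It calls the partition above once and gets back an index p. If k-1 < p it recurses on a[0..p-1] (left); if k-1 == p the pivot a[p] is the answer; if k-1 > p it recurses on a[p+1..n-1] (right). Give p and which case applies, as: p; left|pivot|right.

pivot=12, i=-1
j=0: 9≤12, i=0, swap(0,0) ⇒ [9, 19, 15, 20, 7, 4, 12]
j=1: 19>12, skip
j=2: 15>12, skip
j=3: 20>12, skip
j=4: 7≤12, i=1, swap(1,4) ⇒ [9, 7, 15, 20, 19, 4, 12]
j=5: 4≤12, i=2, swap(2,5) ⇒ [9, 7, 4, 20, 19, 15, 12]
swap(3,6) ⇒ [9, 7, 4, 12, 19, 15, 20]; return 3
p = 3; k-1 = 1 < 3 ⇒ left

3; left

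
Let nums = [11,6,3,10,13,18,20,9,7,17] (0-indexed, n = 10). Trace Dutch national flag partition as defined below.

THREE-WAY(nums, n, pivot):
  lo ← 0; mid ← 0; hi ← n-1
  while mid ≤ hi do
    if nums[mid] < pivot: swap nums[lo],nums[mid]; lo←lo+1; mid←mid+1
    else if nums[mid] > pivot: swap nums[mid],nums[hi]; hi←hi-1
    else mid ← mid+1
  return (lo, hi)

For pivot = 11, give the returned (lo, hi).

(5, 5)

lo=0 mid=0 hi=9
11=11: mid=1
6<11: swap(0,1), lo=1 mid=2 ⇒ [6,11,3,10,13,18,20,9,7,17]
3<11: swap(1,2), lo=2 mid=3 ⇒ [6,3,11,10,13,18,20,9,7,17]
10<11: swap(2,3), lo=3 mid=4 ⇒ [6,3,10,11,13,18,20,9,7,17]
13>11: swap(4,9), hi=8 ⇒ [6,3,10,11,17,18,20,9,7,13]
17>11: swap(4,8), hi=7 ⇒ [6,3,10,11,7,18,20,9,17,13]
7<11: swap(3,4), lo=4 mid=5 ⇒ [6,3,10,7,11,18,20,9,17,13]
18>11: swap(5,7), hi=6 ⇒ [6,3,10,7,11,9,20,18,17,13]
9<11: swap(4,5), lo=5 mid=6 ⇒ [6,3,10,7,9,11,20,18,17,13]
20>11: swap(6,6), hi=5 ⇒ [6,3,10,7,9,11,20,18,17,13]
done. lo=5 hi=5; nums=[6,3,10,7,9,11,20,18,17,13]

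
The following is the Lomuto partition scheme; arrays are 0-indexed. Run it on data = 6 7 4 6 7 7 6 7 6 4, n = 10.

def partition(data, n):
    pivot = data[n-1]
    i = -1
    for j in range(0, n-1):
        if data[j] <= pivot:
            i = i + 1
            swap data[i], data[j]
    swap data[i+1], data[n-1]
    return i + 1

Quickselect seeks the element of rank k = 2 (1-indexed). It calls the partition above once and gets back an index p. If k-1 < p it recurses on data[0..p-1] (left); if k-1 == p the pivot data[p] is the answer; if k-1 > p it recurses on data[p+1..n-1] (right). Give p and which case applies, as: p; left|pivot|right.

pivot=4, i=-1
j=0: 6>4, skip
j=1: 7>4, skip
j=2: 4≤4, i=0, swap(0,2) ⇒ 4 7 6 6 7 7 6 7 6 4
j=3: 6>4, skip
j=4: 7>4, skip
j=5: 7>4, skip
j=6: 6>4, skip
j=7: 7>4, skip
j=8: 6>4, skip
swap(1,9) ⇒ 4 4 6 6 7 7 6 7 6 7; return 1
p = 1; k-1 = 1 == 1 ⇒ pivot

1; pivot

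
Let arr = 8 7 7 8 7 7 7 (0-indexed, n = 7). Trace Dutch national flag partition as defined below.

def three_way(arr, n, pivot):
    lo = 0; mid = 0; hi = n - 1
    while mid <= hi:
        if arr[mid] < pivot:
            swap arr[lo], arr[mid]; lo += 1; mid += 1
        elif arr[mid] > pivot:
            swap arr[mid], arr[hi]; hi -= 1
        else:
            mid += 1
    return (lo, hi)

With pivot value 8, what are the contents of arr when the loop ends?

7 7 7 7 7 8 8

lo=0 mid=0 hi=6
8=8: mid=1
7<8: swap(0,1), lo=1 mid=2 ⇒ 7 8 7 8 7 7 7
7<8: swap(1,2), lo=2 mid=3 ⇒ 7 7 8 8 7 7 7
8=8: mid=4
7<8: swap(2,4), lo=3 mid=5 ⇒ 7 7 7 8 8 7 7
7<8: swap(3,5), lo=4 mid=6 ⇒ 7 7 7 7 8 8 7
7<8: swap(4,6), lo=5 mid=7 ⇒ 7 7 7 7 7 8 8
done. lo=5 hi=6; arr=7 7 7 7 7 8 8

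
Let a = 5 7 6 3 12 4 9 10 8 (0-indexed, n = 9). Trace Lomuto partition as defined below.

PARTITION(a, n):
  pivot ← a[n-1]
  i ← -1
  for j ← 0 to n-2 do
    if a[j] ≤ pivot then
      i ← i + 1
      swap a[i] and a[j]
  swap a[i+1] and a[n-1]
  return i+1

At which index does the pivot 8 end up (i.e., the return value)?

pivot = a[8] = 8; i = -1
j=0: a[0]=5 ≤ 8 → i=0, swap a[0],a[0] (no change) → 5 7 6 3 12 4 9 10 8
j=1: a[1]=7 ≤ 8 → i=1, swap a[1],a[1] (no change) → 5 7 6 3 12 4 9 10 8
j=2: a[2]=6 ≤ 8 → i=2, swap a[2],a[2] (no change) → 5 7 6 3 12 4 9 10 8
j=3: a[3]=3 ≤ 8 → i=3, swap a[3],a[3] (no change) → 5 7 6 3 12 4 9 10 8
j=4: a[4]=12 > 8 → no swap
j=5: a[5]=4 ≤ 8 → i=4, swap a[4],a[5] → 5 7 6 3 4 12 9 10 8
j=6: a[6]=9 > 8 → no swap
j=7: a[7]=10 > 8 → no swap
final swap a[5],a[8] → 5 7 6 3 4 8 9 10 12; return 5

5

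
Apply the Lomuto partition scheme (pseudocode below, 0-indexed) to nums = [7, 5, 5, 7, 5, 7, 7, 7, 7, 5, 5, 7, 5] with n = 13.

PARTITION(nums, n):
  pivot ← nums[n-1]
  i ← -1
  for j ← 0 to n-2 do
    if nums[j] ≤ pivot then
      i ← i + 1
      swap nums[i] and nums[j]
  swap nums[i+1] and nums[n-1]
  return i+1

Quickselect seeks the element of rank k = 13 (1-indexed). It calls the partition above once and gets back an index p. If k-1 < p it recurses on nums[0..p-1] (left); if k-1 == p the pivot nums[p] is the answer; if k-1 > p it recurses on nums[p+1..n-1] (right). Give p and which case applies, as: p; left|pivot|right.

pivot=5, i=-1
j=0: 7>5, skip
j=1: 5≤5, i=0, swap(0,1) ⇒ [5, 7, 5, 7, 5, 7, 7, 7, 7, 5, 5, 7, 5]
j=2: 5≤5, i=1, swap(1,2) ⇒ [5, 5, 7, 7, 5, 7, 7, 7, 7, 5, 5, 7, 5]
j=3: 7>5, skip
j=4: 5≤5, i=2, swap(2,4) ⇒ [5, 5, 5, 7, 7, 7, 7, 7, 7, 5, 5, 7, 5]
j=5: 7>5, skip
j=6: 7>5, skip
j=7: 7>5, skip
j=8: 7>5, skip
j=9: 5≤5, i=3, swap(3,9) ⇒ [5, 5, 5, 5, 7, 7, 7, 7, 7, 7, 5, 7, 5]
j=10: 5≤5, i=4, swap(4,10) ⇒ [5, 5, 5, 5, 5, 7, 7, 7, 7, 7, 7, 7, 5]
j=11: 7>5, skip
swap(5,12) ⇒ [5, 5, 5, 5, 5, 5, 7, 7, 7, 7, 7, 7, 7]; return 5
p = 5; k-1 = 12 > 5 ⇒ right

5; right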